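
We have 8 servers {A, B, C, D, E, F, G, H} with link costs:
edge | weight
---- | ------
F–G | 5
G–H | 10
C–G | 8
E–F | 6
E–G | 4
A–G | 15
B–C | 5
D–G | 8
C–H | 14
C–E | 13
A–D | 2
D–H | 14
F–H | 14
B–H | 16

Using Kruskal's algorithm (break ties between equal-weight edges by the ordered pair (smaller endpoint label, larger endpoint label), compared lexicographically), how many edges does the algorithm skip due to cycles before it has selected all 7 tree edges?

Kruskal: consider edges lightest-first.
A–D (2): add — endpoints in different components.
E–G (4): add — endpoints in different components.
B–C (5): add — endpoints in different components.
F–G (5): add — endpoints in different components.
E–F (6): skip — E and F already connected.
C–G (8): add — endpoints in different components.
D–G (8): add — endpoints in different components.
G–H (10): add — endpoints in different components.
Edges rejected before the tree was complete: 1.

1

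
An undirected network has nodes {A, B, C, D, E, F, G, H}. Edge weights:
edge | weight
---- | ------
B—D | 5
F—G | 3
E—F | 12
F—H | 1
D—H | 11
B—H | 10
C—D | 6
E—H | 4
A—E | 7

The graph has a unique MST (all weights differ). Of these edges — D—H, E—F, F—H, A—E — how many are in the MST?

Sort edges by weight, then run Kruskal:
F—H (1): add — endpoints in different components.
F—G (3): add — endpoints in different components.
E—H (4): add — endpoints in different components.
B—D (5): add — endpoints in different components.
C—D (6): add — endpoints in different components.
A—E (7): add — endpoints in different components.
B—H (10): add — endpoints in different components.
MST edge set: {F—H, F—G, E—H, B—D, C—D, A—E, B—H}.
Of the listed edges, {F—H, A—E} are in the MST → 2.

2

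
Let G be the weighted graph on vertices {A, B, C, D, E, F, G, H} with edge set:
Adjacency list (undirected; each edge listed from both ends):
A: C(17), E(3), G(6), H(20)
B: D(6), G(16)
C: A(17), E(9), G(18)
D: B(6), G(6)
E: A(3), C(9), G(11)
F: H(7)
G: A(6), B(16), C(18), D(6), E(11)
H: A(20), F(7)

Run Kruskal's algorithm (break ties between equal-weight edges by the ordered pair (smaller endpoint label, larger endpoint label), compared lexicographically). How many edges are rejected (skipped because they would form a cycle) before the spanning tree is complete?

4

Sort edges by weight, then run Kruskal:
A-E (3): add — endpoints in different components.
A-G (6): add — endpoints in different components.
B-D (6): add — endpoints in different components.
D-G (6): add — endpoints in different components.
F-H (7): add — endpoints in different components.
C-E (9): add — endpoints in different components.
E-G (11): skip — E and G already connected.
B-G (16): skip — B and G already connected.
A-C (17): skip — A and C already connected.
C-G (18): skip — C and G already connected.
A-H (20): add — endpoints in different components.
Edges rejected before the tree was complete: 4.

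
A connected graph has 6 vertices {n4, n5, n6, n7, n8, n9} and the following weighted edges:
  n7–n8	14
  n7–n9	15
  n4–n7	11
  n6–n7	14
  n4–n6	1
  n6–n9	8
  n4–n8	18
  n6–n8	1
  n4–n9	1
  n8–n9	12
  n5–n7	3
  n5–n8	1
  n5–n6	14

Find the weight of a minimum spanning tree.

7

Prim's algorithm from n5:
Step 1: cheapest edge leaving the tree is n5–n8 (1); add n8.
Step 2: cheapest edge leaving the tree is n6–n8 (1); add n6.
Step 3: cheapest edge leaving the tree is n4–n6 (1); add n4.
Step 4: cheapest edge leaving the tree is n4–n9 (1); add n9.
Step 5: cheapest edge leaving the tree is n5–n7 (3); add n7.
MST edges: n5–n8, n6–n8, n4–n6, n4–n9, n5–n7; total weight 1+1+1+1+3 = 7.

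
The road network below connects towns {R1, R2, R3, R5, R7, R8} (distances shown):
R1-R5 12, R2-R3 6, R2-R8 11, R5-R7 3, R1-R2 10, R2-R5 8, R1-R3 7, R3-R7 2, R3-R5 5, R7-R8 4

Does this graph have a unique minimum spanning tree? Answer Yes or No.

Yes

Kruskal's algorithm — process edges by increasing weight (ties by edge label):
R3-R7 (2): add — endpoints in different components.
R5-R7 (3): add — endpoints in different components.
R7-R8 (4): add — endpoints in different components.
R3-R5 (5): skip — R5 and R3 already connected.
R2-R3 (6): add — endpoints in different components.
R1-R3 (7): add — endpoints in different components.
Every non-tree edge has weight strictly greater than the heaviest edge on the tree path between its endpoints, so the MST is unique.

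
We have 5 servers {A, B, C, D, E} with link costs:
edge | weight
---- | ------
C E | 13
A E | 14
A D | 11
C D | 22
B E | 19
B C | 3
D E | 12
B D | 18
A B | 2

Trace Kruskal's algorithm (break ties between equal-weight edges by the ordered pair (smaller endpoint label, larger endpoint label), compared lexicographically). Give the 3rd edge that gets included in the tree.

A-D

Kruskal's algorithm — process edges by increasing weight (ties by edge label):
A B (2): add. Components now {A,B} {C} {D} {E}
B C (3): add. Components now {A,B,C} {D} {E}
A D (11): add. Components now {A,B,C,D} {E}
D E (12): add. Components now {A,B,C,D,E}
The 3rd edge added is A D.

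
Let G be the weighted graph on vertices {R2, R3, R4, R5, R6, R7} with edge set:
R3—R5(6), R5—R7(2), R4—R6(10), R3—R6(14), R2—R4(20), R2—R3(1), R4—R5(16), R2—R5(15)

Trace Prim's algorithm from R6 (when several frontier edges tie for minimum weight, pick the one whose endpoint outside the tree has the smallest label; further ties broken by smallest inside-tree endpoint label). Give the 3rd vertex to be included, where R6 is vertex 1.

R3

Grow the tree from R6 using Prim:
Step 1: cheapest edge leaving the tree is R4—R6 (10); add R4.
Step 2: cheapest edge leaving the tree is R3—R6 (14); add R3.
Step 3: cheapest edge leaving the tree is R2—R3 (1); add R2.
Step 4: cheapest edge leaving the tree is R3—R5 (6); add R5.
Step 5: cheapest edge leaving the tree is R5—R7 (2); add R7.
Vertex order: R6, R4, R3, R2, R5, R7. The 3rd vertex is R3.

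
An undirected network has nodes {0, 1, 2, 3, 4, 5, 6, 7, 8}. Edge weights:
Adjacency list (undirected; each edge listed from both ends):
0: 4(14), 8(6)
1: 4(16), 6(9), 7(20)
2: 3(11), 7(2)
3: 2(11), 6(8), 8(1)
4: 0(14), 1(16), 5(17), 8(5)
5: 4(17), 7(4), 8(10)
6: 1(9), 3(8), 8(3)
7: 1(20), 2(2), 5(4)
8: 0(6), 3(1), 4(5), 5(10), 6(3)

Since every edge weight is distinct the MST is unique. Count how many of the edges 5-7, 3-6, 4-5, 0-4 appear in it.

Kruskal: consider edges lightest-first.
3-8 (1): add — endpoints in different components.
2-7 (2): add — endpoints in different components.
6-8 (3): add — endpoints in different components.
5-7 (4): add — endpoints in different components.
4-8 (5): add — endpoints in different components.
0-8 (6): add — endpoints in different components.
3-6 (8): skip — 3 and 6 already connected.
1-6 (9): add — endpoints in different components.
5-8 (10): add — endpoints in different components.
MST edge set: {3-8, 2-7, 6-8, 5-7, 4-8, 0-8, 1-6, 5-8}.
Of the listed edges, {5-7} are in the MST → 1.

1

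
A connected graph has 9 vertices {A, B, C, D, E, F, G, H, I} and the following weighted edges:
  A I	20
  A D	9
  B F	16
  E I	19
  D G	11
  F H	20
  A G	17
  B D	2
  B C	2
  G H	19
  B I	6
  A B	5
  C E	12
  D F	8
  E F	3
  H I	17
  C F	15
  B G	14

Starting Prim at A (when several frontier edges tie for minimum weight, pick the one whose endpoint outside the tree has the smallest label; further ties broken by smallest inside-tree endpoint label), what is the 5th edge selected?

Prim, starting at A.
Step 1: cheapest edge leaving the tree is A B (5); add B.
Step 2: cheapest edge leaving the tree is B C (2); add C.
Step 3: cheapest edge leaving the tree is B D (2); add D.
Step 4: cheapest edge leaving the tree is B I (6); add I.
Step 5: cheapest edge leaving the tree is D F (8); add F.
Step 6: cheapest edge leaving the tree is E F (3); add E.
Step 7: cheapest edge leaving the tree is D G (11); add G.
Step 8: cheapest edge leaving the tree is H I (17); add H.
The 5th edge added is D F.

D-F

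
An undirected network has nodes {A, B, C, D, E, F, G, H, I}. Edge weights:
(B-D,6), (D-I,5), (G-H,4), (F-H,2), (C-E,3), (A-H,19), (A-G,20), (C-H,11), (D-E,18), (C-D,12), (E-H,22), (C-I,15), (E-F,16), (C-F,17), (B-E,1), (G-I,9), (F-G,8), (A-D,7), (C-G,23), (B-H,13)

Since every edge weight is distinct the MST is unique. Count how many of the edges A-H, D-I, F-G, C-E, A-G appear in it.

2

Kruskal: consider edges lightest-first.
B-E (1): add — endpoints in different components.
F-H (2): add — endpoints in different components.
C-E (3): add — endpoints in different components.
G-H (4): add — endpoints in different components.
D-I (5): add — endpoints in different components.
B-D (6): add — endpoints in different components.
A-D (7): add — endpoints in different components.
F-G (8): skip — F and G already connected.
G-I (9): add — endpoints in different components.
MST edge set: {B-E, F-H, C-E, G-H, D-I, B-D, A-D, G-I}.
Of the listed edges, {D-I, C-E} are in the MST → 2.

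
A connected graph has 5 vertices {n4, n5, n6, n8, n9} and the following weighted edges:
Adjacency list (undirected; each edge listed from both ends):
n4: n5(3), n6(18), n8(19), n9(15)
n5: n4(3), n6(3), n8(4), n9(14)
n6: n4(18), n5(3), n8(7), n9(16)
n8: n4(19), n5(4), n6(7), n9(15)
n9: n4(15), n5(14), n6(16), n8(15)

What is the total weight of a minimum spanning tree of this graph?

Kruskal's algorithm — process edges by increasing weight (ties by edge label):
n4 n5 (3): add. Components now {n9} {n8} {n4,n5} {n6}
n5 n6 (3): add. Components now {n9} {n8} {n4,n5,n6}
n5 n8 (4): add. Components now {n9} {n4,n5,n6,n8}
n6 n8 (7): skip — n8 and n6 already connected.
n5 n9 (14): add. Components now {n4,n5,n6,n8,n9}
MST edges: n4 n5, n5 n6, n5 n8, n5 n9; total weight 3+3+4+14 = 24.

24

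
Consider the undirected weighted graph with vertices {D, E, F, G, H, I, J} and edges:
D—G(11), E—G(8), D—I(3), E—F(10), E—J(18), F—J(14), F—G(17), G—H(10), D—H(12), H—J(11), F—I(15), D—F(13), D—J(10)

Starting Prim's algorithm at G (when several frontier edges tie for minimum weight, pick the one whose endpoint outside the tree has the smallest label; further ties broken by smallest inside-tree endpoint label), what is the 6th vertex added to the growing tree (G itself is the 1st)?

Prim's algorithm from G:
Step 1: cheapest edge leaving the tree is E—G (8); add E.
Step 2: cheapest edge leaving the tree is E—F (10); add F.
Step 3: cheapest edge leaving the tree is G—H (10); add H.
Step 4: cheapest edge leaving the tree is D—G (11); add D.
Step 5: cheapest edge leaving the tree is D—I (3); add I.
Step 6: cheapest edge leaving the tree is D—J (10); add J.
Vertex order: G, E, F, H, D, I, J. The 6th vertex is I.

I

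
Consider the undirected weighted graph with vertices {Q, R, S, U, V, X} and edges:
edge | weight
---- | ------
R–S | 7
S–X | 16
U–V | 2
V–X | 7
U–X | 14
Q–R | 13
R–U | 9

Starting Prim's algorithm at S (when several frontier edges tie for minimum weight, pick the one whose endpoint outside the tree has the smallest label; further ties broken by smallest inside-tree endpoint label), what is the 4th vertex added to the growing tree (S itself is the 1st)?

Grow the tree from S using Prim:
Step 1: cheapest edge leaving the tree is R–S (7); add R.
Step 2: cheapest edge leaving the tree is R–U (9); add U.
Step 3: cheapest edge leaving the tree is U–V (2); add V.
Step 4: cheapest edge leaving the tree is V–X (7); add X.
Step 5: cheapest edge leaving the tree is Q–R (13); add Q.
Vertex order: S, R, U, V, X, Q. The 4th vertex is V.

V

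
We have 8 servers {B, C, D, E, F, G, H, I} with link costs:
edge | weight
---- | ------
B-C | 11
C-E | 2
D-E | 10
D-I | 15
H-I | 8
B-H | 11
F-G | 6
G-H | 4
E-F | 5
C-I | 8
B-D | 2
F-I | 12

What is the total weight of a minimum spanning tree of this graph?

37

Kruskal: consider edges lightest-first.
B-D (2): add — endpoints in different components.
C-E (2): add — endpoints in different components.
G-H (4): add — endpoints in different components.
E-F (5): add — endpoints in different components.
F-G (6): add — endpoints in different components.
C-I (8): add — endpoints in different components.
H-I (8): skip — H and I already connected.
D-E (10): add — endpoints in different components.
MST edges: B-D, C-E, G-H, E-F, F-G, C-I, D-E; total weight 2+2+4+5+6+8+10 = 37.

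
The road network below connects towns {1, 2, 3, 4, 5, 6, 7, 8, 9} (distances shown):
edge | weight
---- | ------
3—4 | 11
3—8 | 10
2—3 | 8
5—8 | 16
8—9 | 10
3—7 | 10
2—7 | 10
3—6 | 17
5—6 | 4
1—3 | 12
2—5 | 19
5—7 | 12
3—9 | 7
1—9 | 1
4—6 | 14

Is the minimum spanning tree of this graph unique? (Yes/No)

No

Kruskal: consider edges lightest-first.
1—9 (1): add — endpoints in different components.
5—6 (4): add — endpoints in different components.
3—9 (7): add — endpoints in different components.
2—3 (8): add — endpoints in different components.
2—7 (10): add — endpoints in different components.
3—7 (10): skip — 3 and 7 already connected.
3—8 (10): add — endpoints in different components.
8—9 (10): skip — 8 and 9 already connected.
3—4 (11): add — endpoints in different components.
1—3 (12): skip — 1 and 3 already connected.
5—7 (12): add — endpoints in different components.
Non-tree edge 8—9 has weight 10, equal to the heaviest edge on its tree cycle — swapping gives another MST of the same weight. Not unique.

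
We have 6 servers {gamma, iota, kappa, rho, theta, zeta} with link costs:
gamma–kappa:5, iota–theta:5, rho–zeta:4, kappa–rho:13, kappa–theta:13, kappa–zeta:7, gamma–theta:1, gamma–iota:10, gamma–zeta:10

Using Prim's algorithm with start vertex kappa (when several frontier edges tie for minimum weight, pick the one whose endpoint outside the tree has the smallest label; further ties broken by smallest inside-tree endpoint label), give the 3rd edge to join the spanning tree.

Prim, starting at kappa.
Step 1: frontier [gamma–kappa 5, kappa–zeta 7, kappa–rho 13, kappa–theta 13] → take gamma–kappa (5); add gamma.
Step 2: frontier [gamma–theta 1, gamma–iota 10, gamma–zeta 10, kappa–zeta 7, kappa–rho 13, kappa–theta 13] → take gamma–theta (1); add theta.
Step 3: frontier [gamma–iota 10, gamma–zeta 10, kappa–zeta 7, kappa–rho 13, iota–theta 5] → take iota–theta (5); add iota.
Step 4: frontier [gamma–zeta 10, kappa–zeta 7, kappa–rho 13] → take kappa–zeta (7); add zeta.
Step 5: frontier [kappa–rho 13, rho–zeta 4] → take rho–zeta (4); add rho.
The 3rd edge added is iota–theta.

iota-theta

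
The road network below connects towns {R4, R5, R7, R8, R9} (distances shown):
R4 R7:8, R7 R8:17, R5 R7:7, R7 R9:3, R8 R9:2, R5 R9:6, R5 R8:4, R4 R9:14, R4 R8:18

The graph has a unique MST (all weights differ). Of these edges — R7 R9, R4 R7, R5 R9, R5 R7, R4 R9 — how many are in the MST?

Kruskal's algorithm — process edges by increasing weight (ties by edge label):
R8 R9 (2): add — endpoints in different components.
R7 R9 (3): add — endpoints in different components.
R5 R8 (4): add — endpoints in different components.
R5 R9 (6): skip — R5 and R9 already connected.
R5 R7 (7): skip — R5 and R7 already connected.
R4 R7 (8): add — endpoints in different components.
MST edge set: {R8 R9, R7 R9, R5 R8, R4 R7}.
Of the listed edges, {R7 R9, R4 R7} are in the MST → 2.

2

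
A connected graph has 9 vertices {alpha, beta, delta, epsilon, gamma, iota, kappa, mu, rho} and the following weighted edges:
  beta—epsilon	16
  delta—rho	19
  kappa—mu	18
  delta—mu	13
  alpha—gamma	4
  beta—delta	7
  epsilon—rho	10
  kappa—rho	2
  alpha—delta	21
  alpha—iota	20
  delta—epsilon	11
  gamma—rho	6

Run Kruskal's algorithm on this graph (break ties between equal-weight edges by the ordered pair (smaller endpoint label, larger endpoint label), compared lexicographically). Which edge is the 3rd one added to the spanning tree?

Kruskal: consider edges lightest-first.
kappa—rho (2): add — endpoints in different components.
alpha—gamma (4): add — endpoints in different components.
gamma—rho (6): add — endpoints in different components.
beta—delta (7): add — endpoints in different components.
epsilon—rho (10): add — endpoints in different components.
delta—epsilon (11): add — endpoints in different components.
delta—mu (13): add — endpoints in different components.
beta—epsilon (16): skip — beta and epsilon already connected.
kappa—mu (18): skip — mu and kappa already connected.
delta—rho (19): skip — rho and delta already connected.
alpha—iota (20): add — endpoints in different components.
The 3rd edge added is gamma—rho.

gamma-rho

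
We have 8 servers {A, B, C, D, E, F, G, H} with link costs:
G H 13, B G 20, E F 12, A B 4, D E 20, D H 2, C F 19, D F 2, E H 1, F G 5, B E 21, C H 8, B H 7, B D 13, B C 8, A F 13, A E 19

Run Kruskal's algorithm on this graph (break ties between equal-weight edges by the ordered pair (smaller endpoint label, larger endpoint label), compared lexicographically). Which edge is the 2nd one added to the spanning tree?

D-F

Sort edges by weight, then run Kruskal:
E H (1): add — endpoints in different components.
D F (2): add — endpoints in different components.
D H (2): add — endpoints in different components.
A B (4): add — endpoints in different components.
F G (5): add — endpoints in different components.
B H (7): add — endpoints in different components.
B C (8): add — endpoints in different components.
The 2nd edge added is D F.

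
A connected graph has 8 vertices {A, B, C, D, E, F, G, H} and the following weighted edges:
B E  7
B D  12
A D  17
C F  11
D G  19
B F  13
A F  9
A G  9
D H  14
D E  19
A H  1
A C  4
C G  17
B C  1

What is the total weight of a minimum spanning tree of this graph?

Prim, starting at F.
Step 1: cheapest edge leaving the tree is A F (9); add A.
Step 2: cheapest edge leaving the tree is A H (1); add H.
Step 3: cheapest edge leaving the tree is A C (4); add C.
Step 4: cheapest edge leaving the tree is B C (1); add B.
Step 5: cheapest edge leaving the tree is B E (7); add E.
Step 6: cheapest edge leaving the tree is A G (9); add G.
Step 7: cheapest edge leaving the tree is B D (12); add D.
MST edges: A F, A H, A C, B C, B E, A G, B D; total weight 9+1+4+1+7+9+12 = 43.

43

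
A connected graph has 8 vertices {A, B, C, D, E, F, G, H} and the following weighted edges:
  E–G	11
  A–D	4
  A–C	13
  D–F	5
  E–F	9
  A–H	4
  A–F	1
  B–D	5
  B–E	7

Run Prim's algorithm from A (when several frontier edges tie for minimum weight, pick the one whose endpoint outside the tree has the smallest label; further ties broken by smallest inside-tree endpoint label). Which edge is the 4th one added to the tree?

Prim, starting at A.
Step 1: frontier [A–F 1, A–D 4, A–H 4, A–C 13] → take A–F (1); add F.
Step 2: frontier [A–D 4, A–H 4, A–C 13, D–F 5, E–F 9] → take A–D (4); add D.
Step 3: frontier [A–H 4, A–C 13, B–D 5, E–F 9] → take A–H (4); add H.
Step 4: frontier [A–C 13, B–D 5, E–F 9] → take B–D (5); add B.
Step 5: frontier [A–C 13, B–E 7, E–F 9] → take B–E (7); add E.
Step 6: frontier [A–C 13, E–G 11] → take E–G (11); add G.
Step 7: frontier [A–C 13] → take A–C (13); add C.
The 4th edge added is B–D.

B-D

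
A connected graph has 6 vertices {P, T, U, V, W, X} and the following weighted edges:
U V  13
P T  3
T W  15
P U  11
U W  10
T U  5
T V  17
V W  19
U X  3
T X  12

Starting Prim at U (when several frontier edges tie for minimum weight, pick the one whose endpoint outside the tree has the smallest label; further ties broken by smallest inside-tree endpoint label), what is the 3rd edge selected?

Prim's algorithm from U:
Step 1: frontier [U X 3, T U 5, U W 10, P U 11, U V 13] → take U X (3); add X.
Step 2: frontier [T U 5, U W 10, P U 11, U V 13, T X 12] → take T U (5); add T.
Step 3: frontier [P T 3, T W 15, T V 17, U W 10, P U 11, U V 13] → take P T (3); add P.
Step 4: frontier [T W 15, T V 17, U W 10, U V 13] → take U W (10); add W.
Step 5: frontier [T V 17, U V 13, V W 19] → take U V (13); add V.
The 3rd edge added is P T.

P-T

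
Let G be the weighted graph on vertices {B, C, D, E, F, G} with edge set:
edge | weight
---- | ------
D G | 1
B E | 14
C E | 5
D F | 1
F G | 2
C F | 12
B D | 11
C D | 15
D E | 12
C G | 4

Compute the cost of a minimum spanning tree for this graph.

22

Kruskal's algorithm — process edges by increasing weight (ties by edge label):
D F (1): add — endpoints in different components.
D G (1): add — endpoints in different components.
F G (2): skip — F and G already connected.
C G (4): add — endpoints in different components.
C E (5): add — endpoints in different components.
B D (11): add — endpoints in different components.
MST edges: D F, D G, C G, C E, B D; total weight 1+1+4+5+11 = 22.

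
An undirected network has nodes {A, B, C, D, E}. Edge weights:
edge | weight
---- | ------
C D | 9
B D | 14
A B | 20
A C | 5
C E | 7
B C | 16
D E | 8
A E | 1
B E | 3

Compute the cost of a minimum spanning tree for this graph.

Prim, starting at C.
Step 1: frontier [A C 5, C E 7, C D 9, B C 16] → take A C (5); add A.
Step 2: frontier [A E 1, A B 20, C E 7, C D 9, B C 16] → take A E (1); add E.
Step 3: frontier [A B 20, C D 9, B C 16, B E 3, D E 8] → take B E (3); add B.
Step 4: frontier [B D 14, C D 9, D E 8] → take D E (8); add D.
MST edges: A C, A E, B E, D E; total weight 5+1+3+8 = 17.

17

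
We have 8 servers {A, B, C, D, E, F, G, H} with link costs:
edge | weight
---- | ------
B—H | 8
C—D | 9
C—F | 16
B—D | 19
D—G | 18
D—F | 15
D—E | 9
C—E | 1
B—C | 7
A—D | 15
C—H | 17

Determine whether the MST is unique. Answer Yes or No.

No

Sort edges by weight, then run Kruskal:
C—E (1): add — endpoints in different components.
B—C (7): add — endpoints in different components.
B—H (8): add — endpoints in different components.
C—D (9): add — endpoints in different components.
D—E (9): skip — D and E already connected.
A—D (15): add — endpoints in different components.
D—F (15): add — endpoints in different components.
C—F (16): skip — C and F already connected.
C—H (17): skip — C and H already connected.
D—G (18): add — endpoints in different components.
Non-tree edge D—E has weight 9, equal to the heaviest edge on its tree cycle — swapping gives another MST of the same weight. Not unique.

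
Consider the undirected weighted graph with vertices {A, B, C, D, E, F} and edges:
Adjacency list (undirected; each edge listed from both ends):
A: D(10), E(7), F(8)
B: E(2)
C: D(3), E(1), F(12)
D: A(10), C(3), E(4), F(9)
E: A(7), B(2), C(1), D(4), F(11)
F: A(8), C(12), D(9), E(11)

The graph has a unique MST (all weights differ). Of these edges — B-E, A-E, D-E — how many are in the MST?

2

Sort edges by weight, then run Kruskal:
C-E (1): add — endpoints in different components.
B-E (2): add — endpoints in different components.
C-D (3): add — endpoints in different components.
D-E (4): skip — D and E already connected.
A-E (7): add — endpoints in different components.
A-F (8): add — endpoints in different components.
MST edge set: {C-E, B-E, C-D, A-E, A-F}.
Of the listed edges, {B-E, A-E} are in the MST → 2.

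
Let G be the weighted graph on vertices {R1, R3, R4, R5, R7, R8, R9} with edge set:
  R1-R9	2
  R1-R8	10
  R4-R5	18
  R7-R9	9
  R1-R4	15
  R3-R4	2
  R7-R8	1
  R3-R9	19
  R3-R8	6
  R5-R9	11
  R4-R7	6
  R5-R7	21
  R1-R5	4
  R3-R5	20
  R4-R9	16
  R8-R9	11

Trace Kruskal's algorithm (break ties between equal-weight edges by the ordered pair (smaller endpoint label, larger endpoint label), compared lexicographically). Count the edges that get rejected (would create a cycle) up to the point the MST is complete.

1

Kruskal: consider edges lightest-first.
R7-R8 (1): add — endpoints in different components.
R1-R9 (2): add — endpoints in different components.
R3-R4 (2): add — endpoints in different components.
R1-R5 (4): add — endpoints in different components.
R3-R8 (6): add — endpoints in different components.
R4-R7 (6): skip — R7 and R4 already connected.
R7-R9 (9): add — endpoints in different components.
Edges rejected before the tree was complete: 1.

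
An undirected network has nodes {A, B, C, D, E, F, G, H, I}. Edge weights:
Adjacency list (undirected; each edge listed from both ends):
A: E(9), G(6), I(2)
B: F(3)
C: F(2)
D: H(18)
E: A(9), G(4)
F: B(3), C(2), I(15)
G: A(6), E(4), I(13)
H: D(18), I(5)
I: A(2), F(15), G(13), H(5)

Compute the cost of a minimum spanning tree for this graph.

55

Kruskal's algorithm — process edges by increasing weight (ties by edge label):
A I (2): add — endpoints in different components.
C F (2): add — endpoints in different components.
B F (3): add — endpoints in different components.
E G (4): add — endpoints in different components.
H I (5): add — endpoints in different components.
A G (6): add — endpoints in different components.
A E (9): skip — A and E already connected.
G I (13): skip — G and I already connected.
F I (15): add — endpoints in different components.
D H (18): add — endpoints in different components.
MST edges: A I, C F, B F, E G, H I, A G, F I, D H; total weight 2+2+3+4+5+6+15+18 = 55.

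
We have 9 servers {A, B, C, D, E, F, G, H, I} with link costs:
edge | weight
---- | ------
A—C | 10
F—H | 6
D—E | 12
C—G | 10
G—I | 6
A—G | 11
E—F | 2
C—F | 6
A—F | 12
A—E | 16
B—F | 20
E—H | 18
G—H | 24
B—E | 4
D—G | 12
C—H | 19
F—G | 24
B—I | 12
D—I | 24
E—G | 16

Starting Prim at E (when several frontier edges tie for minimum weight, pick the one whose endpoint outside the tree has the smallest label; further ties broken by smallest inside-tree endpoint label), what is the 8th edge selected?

D-E

Prim, starting at E.
Step 1: cheapest edge leaving the tree is E—F (2); add F.
Step 2: cheapest edge leaving the tree is B—E (4); add B.
Step 3: cheapest edge leaving the tree is C—F (6); add C.
Step 4: cheapest edge leaving the tree is F—H (6); add H.
Step 5: cheapest edge leaving the tree is A—C (10); add A.
Step 6: cheapest edge leaving the tree is C—G (10); add G.
Step 7: cheapest edge leaving the tree is G—I (6); add I.
Step 8: cheapest edge leaving the tree is D—E (12); add D.
The 8th edge added is D—E.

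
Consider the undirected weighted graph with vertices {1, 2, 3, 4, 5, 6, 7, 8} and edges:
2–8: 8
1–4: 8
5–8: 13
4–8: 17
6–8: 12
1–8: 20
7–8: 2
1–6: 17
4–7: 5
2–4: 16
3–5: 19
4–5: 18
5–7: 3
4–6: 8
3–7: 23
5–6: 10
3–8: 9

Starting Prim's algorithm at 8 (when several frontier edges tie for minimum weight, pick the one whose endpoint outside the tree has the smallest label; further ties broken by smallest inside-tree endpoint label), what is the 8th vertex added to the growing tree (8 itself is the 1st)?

3

Prim's algorithm from 8:
Step 1: cheapest edge leaving the tree is 7–8 (2); add 7.
Step 2: cheapest edge leaving the tree is 5–7 (3); add 5.
Step 3: cheapest edge leaving the tree is 4–7 (5); add 4.
Step 4: cheapest edge leaving the tree is 1–4 (8); add 1.
Step 5: cheapest edge leaving the tree is 2–8 (8); add 2.
Step 6: cheapest edge leaving the tree is 4–6 (8); add 6.
Step 7: cheapest edge leaving the tree is 3–8 (9); add 3.
Vertex order: 8, 7, 5, 4, 1, 2, 6, 3. The 8th vertex is 3.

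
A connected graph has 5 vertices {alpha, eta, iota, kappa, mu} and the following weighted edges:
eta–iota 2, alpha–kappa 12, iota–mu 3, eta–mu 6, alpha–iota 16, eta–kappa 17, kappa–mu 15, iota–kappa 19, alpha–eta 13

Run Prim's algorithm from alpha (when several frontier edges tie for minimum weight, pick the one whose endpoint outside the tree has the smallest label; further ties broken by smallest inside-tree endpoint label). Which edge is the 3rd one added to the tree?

Grow the tree from alpha using Prim:
Step 1: frontier [alpha–kappa 12, alpha–eta 13, alpha–iota 16] → take alpha–kappa (12); add kappa.
Step 2: frontier [alpha–eta 13, alpha–iota 16, kappa–mu 15, eta–kappa 17, iota–kappa 19] → take alpha–eta (13); add eta.
Step 3: frontier [alpha–iota 16, eta–iota 2, eta–mu 6, kappa–mu 15, iota–kappa 19] → take eta–iota (2); add iota.
Step 4: frontier [eta–mu 6, iota–mu 3, kappa–mu 15] → take iota–mu (3); add mu.
The 3rd edge added is eta–iota.

eta-iota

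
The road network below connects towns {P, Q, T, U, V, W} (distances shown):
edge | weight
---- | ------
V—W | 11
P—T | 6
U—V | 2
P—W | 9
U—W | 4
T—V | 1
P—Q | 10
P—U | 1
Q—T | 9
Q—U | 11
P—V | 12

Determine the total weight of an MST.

Prim's algorithm from W:
Step 1: frontier [U—W 4, P—W 9, V—W 11] → take U—W (4); add U.
Step 2: frontier [P—U 1, U—V 2, Q—U 11, P—W 9, V—W 11] → take P—U (1); add P.
Step 3: frontier [P—T 6, P—Q 10, P—V 12, U—V 2, Q—U 11, V—W 11] → take U—V (2); add V.
Step 4: frontier [P—T 6, P—Q 10, Q—U 11, T—V 1] → take T—V (1); add T.
Step 5: frontier [P—Q 10, Q—T 9, Q—U 11] → take Q—T (9); add Q.
MST edges: U—W, P—U, U—V, T—V, Q—T; total weight 4+1+2+1+9 = 17.

17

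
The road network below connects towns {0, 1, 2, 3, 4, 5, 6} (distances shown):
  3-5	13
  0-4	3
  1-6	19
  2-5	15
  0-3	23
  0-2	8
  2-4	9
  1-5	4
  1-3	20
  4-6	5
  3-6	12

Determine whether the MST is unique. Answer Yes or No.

Sort edges by weight, then run Kruskal:
0-4 (3): add — endpoints in different components.
1-5 (4): add — endpoints in different components.
4-6 (5): add — endpoints in different components.
0-2 (8): add — endpoints in different components.
2-4 (9): skip — 2 and 4 already connected.
3-6 (12): add — endpoints in different components.
3-5 (13): add — endpoints in different components.
Every non-tree edge has weight strictly greater than the heaviest edge on the tree path between its endpoints, so the MST is unique.

Yes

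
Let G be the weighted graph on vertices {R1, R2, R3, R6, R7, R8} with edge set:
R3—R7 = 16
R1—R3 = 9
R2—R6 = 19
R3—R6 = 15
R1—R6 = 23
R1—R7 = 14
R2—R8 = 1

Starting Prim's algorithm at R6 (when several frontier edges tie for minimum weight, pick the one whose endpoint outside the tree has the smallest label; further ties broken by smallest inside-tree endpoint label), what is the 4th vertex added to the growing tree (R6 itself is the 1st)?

R7

Prim, starting at R6.
Step 1: frontier [R3—R6 15, R2—R6 19, R1—R6 23] → take R3—R6 (15); add R3.
Step 2: frontier [R1—R3 9, R3—R7 16, R2—R6 19, R1—R6 23] → take R1—R3 (9); add R1.
Step 3: frontier [R1—R7 14, R3—R7 16, R2—R6 19] → take R1—R7 (14); add R7.
Step 4: frontier [R2—R6 19] → take R2—R6 (19); add R2.
Step 5: frontier [R2—R8 1] → take R2—R8 (1); add R8.
Vertex order: R6, R3, R1, R7, R2, R8. The 4th vertex is R7.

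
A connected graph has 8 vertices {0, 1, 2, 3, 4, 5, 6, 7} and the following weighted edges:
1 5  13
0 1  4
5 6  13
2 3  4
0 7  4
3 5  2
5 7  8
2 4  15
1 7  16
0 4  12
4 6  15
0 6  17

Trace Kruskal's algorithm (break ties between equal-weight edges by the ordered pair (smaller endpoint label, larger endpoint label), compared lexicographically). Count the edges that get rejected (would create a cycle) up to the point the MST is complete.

1

Kruskal: consider edges lightest-first.
3 5 (2): add — endpoints in different components.
0 1 (4): add — endpoints in different components.
0 7 (4): add — endpoints in different components.
2 3 (4): add — endpoints in different components.
5 7 (8): add — endpoints in different components.
0 4 (12): add — endpoints in different components.
1 5 (13): skip — 1 and 5 already connected.
5 6 (13): add — endpoints in different components.
Edges rejected before the tree was complete: 1.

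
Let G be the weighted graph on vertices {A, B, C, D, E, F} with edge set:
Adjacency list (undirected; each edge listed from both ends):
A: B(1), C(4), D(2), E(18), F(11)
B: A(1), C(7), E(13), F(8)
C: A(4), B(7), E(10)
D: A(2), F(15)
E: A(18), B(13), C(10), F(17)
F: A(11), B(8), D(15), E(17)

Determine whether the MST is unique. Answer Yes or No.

Yes

Sort edges by weight, then run Kruskal:
A–B (1): add. Components now {A,B} {C} {D} {E} {F}
A–D (2): add. Components now {A,B,D} {C} {E} {F}
A–C (4): add. Components now {A,B,C,D} {E} {F}
B–C (7): skip — B and C already connected.
B–F (8): add. Components now {A,B,C,D,F} {E}
C–E (10): add. Components now {A,B,C,D,E,F}
Every non-tree edge has weight strictly greater than the heaviest edge on the tree path between its endpoints, so the MST is unique.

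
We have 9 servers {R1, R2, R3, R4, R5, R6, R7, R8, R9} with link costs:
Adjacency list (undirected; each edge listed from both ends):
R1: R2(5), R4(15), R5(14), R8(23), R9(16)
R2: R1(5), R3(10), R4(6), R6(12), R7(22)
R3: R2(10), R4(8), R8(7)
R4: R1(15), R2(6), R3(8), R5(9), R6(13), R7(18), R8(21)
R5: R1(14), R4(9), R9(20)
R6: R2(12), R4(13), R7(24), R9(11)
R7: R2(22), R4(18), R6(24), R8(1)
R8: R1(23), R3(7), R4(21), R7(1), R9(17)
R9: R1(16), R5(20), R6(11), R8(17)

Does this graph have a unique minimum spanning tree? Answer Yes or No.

Yes

Sort edges by weight, then run Kruskal:
R7–R8 (1): add — endpoints in different components.
R1–R2 (5): add — endpoints in different components.
R2–R4 (6): add — endpoints in different components.
R3–R8 (7): add — endpoints in different components.
R3–R4 (8): add — endpoints in different components.
R4–R5 (9): add — endpoints in different components.
R2–R3 (10): skip — R2 and R3 already connected.
R6–R9 (11): add — endpoints in different components.
R2–R6 (12): add — endpoints in different components.
Every non-tree edge has weight strictly greater than the heaviest edge on the tree path between its endpoints, so the MST is unique.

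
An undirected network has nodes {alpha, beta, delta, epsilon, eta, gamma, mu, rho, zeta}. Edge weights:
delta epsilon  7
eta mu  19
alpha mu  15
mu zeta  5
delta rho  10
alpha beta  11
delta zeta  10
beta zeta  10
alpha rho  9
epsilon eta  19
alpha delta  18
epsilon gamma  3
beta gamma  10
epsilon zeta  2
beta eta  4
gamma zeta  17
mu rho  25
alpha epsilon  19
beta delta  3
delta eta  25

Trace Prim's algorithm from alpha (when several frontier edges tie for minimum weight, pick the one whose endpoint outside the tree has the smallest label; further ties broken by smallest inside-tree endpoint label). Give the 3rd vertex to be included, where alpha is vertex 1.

delta

Prim's algorithm from alpha:
Step 1: cheapest edge leaving the tree is alpha rho (9); add rho.
Step 2: cheapest edge leaving the tree is delta rho (10); add delta.
Step 3: cheapest edge leaving the tree is beta delta (3); add beta.
Step 4: cheapest edge leaving the tree is beta eta (4); add eta.
Step 5: cheapest edge leaving the tree is delta epsilon (7); add epsilon.
Step 6: cheapest edge leaving the tree is epsilon zeta (2); add zeta.
Step 7: cheapest edge leaving the tree is epsilon gamma (3); add gamma.
Step 8: cheapest edge leaving the tree is mu zeta (5); add mu.
Vertex order: alpha, rho, delta, beta, eta, epsilon, zeta, gamma, mu. The 3rd vertex is delta.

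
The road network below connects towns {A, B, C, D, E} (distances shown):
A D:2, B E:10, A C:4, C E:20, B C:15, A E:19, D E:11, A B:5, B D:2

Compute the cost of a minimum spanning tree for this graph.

18

Kruskal's algorithm — process edges by increasing weight (ties by edge label):
A D (2): add. Components now {A,D} {B} {C} {E}
B D (2): add. Components now {A,B,D} {C} {E}
A C (4): add. Components now {A,B,C,D} {E}
A B (5): skip — A and B already connected.
B E (10): add. Components now {A,B,C,D,E}
MST edges: A D, B D, A C, B E; total weight 2+2+4+10 = 18.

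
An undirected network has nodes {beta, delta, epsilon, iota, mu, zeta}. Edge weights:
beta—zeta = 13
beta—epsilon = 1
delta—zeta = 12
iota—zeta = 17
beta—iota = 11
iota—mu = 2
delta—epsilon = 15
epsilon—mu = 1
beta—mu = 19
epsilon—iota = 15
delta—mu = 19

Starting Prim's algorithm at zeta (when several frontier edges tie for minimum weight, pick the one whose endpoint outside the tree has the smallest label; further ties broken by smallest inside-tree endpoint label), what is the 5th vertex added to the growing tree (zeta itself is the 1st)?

mu

Prim, starting at zeta.
Step 1: frontier [delta—zeta 12, beta—zeta 13, iota—zeta 17] → take delta—zeta (12); add delta.
Step 2: frontier [delta—epsilon 15, delta—mu 19, beta—zeta 13, iota—zeta 17] → take beta—zeta (13); add beta.
Step 3: frontier [beta—epsilon 1, beta—iota 11, beta—mu 19, delta—epsilon 15, delta—mu 19, iota—zeta 17] → take beta—epsilon (1); add epsilon.
Step 4: frontier [beta—iota 11, beta—mu 19, delta—mu 19, epsilon—mu 1, epsilon—iota 15, iota—zeta 17] → take epsilon—mu (1); add mu.
Step 5: frontier [beta—iota 11, epsilon—iota 15, iota—mu 2, iota—zeta 17] → take iota—mu (2); add iota.
Vertex order: zeta, delta, beta, epsilon, mu, iota. The 5th vertex is mu.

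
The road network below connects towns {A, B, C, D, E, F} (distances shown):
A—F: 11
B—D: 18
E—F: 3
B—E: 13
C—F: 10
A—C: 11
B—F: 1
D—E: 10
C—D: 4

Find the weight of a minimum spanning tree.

29

Kruskal's algorithm — process edges by increasing weight (ties by edge label):
B—F (1): add — endpoints in different components.
E—F (3): add — endpoints in different components.
C—D (4): add — endpoints in different components.
C—F (10): add — endpoints in different components.
D—E (10): skip — D and E already connected.
A—C (11): add — endpoints in different components.
MST edges: B—F, E—F, C—D, C—F, A—C; total weight 1+3+4+10+11 = 29.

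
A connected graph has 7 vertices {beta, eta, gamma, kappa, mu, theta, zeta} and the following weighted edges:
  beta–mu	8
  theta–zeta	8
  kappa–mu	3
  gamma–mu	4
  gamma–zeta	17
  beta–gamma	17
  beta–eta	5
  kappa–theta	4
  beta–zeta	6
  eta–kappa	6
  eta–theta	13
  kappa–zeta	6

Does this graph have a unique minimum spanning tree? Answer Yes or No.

No

Sort edges by weight, then run Kruskal:
kappa–mu (3): add. Components now {beta} {eta} {zeta} {gamma} {kappa,mu} {theta}
gamma–mu (4): add. Components now {beta} {eta} {zeta} {gamma,kappa,mu} {theta}
kappa–theta (4): add. Components now {beta} {eta} {zeta} {gamma,kappa,mu,theta}
beta–eta (5): add. Components now {beta,eta} {zeta} {gamma,kappa,mu,theta}
beta–zeta (6): add. Components now {beta,eta,zeta} {gamma,kappa,mu,theta}
eta–kappa (6): add. Components now {beta,eta,gamma,kappa,mu,theta,zeta}
Non-tree edge kappa–zeta has weight 6, equal to the heaviest edge on its tree cycle — swapping gives another MST of the same weight. Not unique.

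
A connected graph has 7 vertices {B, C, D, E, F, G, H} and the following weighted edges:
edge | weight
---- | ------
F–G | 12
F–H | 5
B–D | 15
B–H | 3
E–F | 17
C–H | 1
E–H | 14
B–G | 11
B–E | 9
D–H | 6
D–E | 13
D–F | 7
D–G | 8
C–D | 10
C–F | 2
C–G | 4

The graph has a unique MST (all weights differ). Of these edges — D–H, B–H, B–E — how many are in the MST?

3

Kruskal: consider edges lightest-first.
C–H (1): add — endpoints in different components.
C–F (2): add — endpoints in different components.
B–H (3): add — endpoints in different components.
C–G (4): add — endpoints in different components.
F–H (5): skip — F and H already connected.
D–H (6): add — endpoints in different components.
D–F (7): skip — D and F already connected.
D–G (8): skip — D and G already connected.
B–E (9): add — endpoints in different components.
MST edge set: {C–H, C–F, B–H, C–G, D–H, B–E}.
Of the listed edges, {D–H, B–H, B–E} are in the MST → 3.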